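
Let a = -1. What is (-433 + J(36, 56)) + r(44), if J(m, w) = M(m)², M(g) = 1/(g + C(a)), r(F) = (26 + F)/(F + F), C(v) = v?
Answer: -23295781/53900 ≈ -432.20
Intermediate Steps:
r(F) = (26 + F)/(2*F) (r(F) = (26 + F)/((2*F)) = (26 + F)*(1/(2*F)) = (26 + F)/(2*F))
M(g) = 1/(-1 + g) (M(g) = 1/(g - 1) = 1/(-1 + g))
J(m, w) = (-1 + m)⁻² (J(m, w) = (1/(-1 + m))² = (-1 + m)⁻²)
(-433 + J(36, 56)) + r(44) = (-433 + (-1 + 36)⁻²) + (½)*(26 + 44)/44 = (-433 + 35⁻²) + (½)*(1/44)*70 = (-433 + 1/1225) + 35/44 = -530424/1225 + 35/44 = -23295781/53900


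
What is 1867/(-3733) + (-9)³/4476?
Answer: -3692683/5569636 ≈ -0.66300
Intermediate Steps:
1867/(-3733) + (-9)³/4476 = 1867*(-1/3733) - 729*1/4476 = -1867/3733 - 243/1492 = -3692683/5569636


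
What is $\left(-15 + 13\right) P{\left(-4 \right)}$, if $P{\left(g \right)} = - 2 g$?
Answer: $-16$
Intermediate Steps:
$\left(-15 + 13\right) P{\left(-4 \right)} = \left(-15 + 13\right) \left(\left(-2\right) \left(-4\right)\right) = \left(-2\right) 8 = -16$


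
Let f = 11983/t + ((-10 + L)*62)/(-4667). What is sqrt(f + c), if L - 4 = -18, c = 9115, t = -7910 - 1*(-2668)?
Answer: sqrt(5454219000510624630)/24464414 ≈ 95.462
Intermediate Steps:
t = -5242 (t = -7910 + 2668 = -5242)
L = -14 (L = 4 - 18 = -14)
f = -48124565/24464414 (f = 11983/(-5242) + ((-10 - 14)*62)/(-4667) = 11983*(-1/5242) - 24*62*(-1/4667) = -11983/5242 - 1488*(-1/4667) = -11983/5242 + 1488/4667 = -48124565/24464414 ≈ -1.9671)
sqrt(f + c) = sqrt(-48124565/24464414 + 9115) = sqrt(222945009045/24464414) = sqrt(5454219000510624630)/24464414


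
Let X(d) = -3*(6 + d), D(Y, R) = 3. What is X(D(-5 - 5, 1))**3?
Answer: -19683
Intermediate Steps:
X(d) = -18 - 3*d
X(D(-5 - 5, 1))**3 = (-18 - 3*3)**3 = (-18 - 9)**3 = (-27)**3 = -19683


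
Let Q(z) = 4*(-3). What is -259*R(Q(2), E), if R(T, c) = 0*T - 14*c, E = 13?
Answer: 47138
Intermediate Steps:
Q(z) = -12
R(T, c) = -14*c (R(T, c) = 0 - 14*c = -14*c)
-259*R(Q(2), E) = -(-3626)*13 = -259*(-182) = 47138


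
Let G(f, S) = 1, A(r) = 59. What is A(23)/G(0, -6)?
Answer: 59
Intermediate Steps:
A(23)/G(0, -6) = 59/1 = 1*59 = 59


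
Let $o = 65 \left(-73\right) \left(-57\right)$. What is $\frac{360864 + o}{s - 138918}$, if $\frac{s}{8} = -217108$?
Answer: $- \frac{631329}{1875782} \approx -0.33657$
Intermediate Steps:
$s = -1736864$ ($s = 8 \left(-217108\right) = -1736864$)
$o = 270465$ ($o = \left(-4745\right) \left(-57\right) = 270465$)
$\frac{360864 + o}{s - 138918} = \frac{360864 + 270465}{-1736864 - 138918} = \frac{631329}{-1875782} = 631329 \left(- \frac{1}{1875782}\right) = - \frac{631329}{1875782}$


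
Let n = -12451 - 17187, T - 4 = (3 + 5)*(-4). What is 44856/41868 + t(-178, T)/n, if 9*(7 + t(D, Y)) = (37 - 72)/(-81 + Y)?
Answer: 2588231686/2415291651 ≈ 1.0716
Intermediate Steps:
T = -28 (T = 4 + (3 + 5)*(-4) = 4 + 8*(-4) = 4 - 32 = -28)
n = -29638
t(D, Y) = -7 - 35/(9*(-81 + Y)) (t(D, Y) = -7 + ((37 - 72)/(-81 + Y))/9 = -7 + (-35/(-81 + Y))/9 = -7 - 35/(9*(-81 + Y)))
44856/41868 + t(-178, T)/n = 44856/41868 + (7*(724 - 9*(-28))/(9*(-81 - 28)))/(-29638) = 44856*(1/41868) + ((7/9)*(724 + 252)/(-109))*(-1/29638) = 1246/1163 + ((7/9)*(-1/109)*976)*(-1/29638) = 1246/1163 - 6832/981*(-1/29638) = 1246/1163 + 488/2076777 = 2588231686/2415291651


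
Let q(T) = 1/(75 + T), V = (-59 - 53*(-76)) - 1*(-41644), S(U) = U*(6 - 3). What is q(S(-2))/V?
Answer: 1/3147297 ≈ 3.1773e-7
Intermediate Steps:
S(U) = 3*U (S(U) = U*3 = 3*U)
V = 45613 (V = (-59 + 4028) + 41644 = 3969 + 41644 = 45613)
q(S(-2))/V = 1/((75 + 3*(-2))*45613) = (1/45613)/(75 - 6) = (1/45613)/69 = (1/69)*(1/45613) = 1/3147297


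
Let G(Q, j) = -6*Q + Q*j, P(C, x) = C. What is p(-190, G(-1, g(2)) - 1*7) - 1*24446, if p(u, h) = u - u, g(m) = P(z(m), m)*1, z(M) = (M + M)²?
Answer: -24446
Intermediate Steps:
z(M) = 4*M² (z(M) = (2*M)² = 4*M²)
g(m) = 4*m² (g(m) = (4*m²)*1 = 4*m²)
p(u, h) = 0
p(-190, G(-1, g(2)) - 1*7) - 1*24446 = 0 - 1*24446 = 0 - 24446 = -24446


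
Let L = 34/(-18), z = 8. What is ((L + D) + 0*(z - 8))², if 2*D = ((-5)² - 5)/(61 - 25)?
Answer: 841/324 ≈ 2.5957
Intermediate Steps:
D = 5/18 (D = (((-5)² - 5)/(61 - 25))/2 = ((25 - 5)/36)/2 = (20*(1/36))/2 = (½)*(5/9) = 5/18 ≈ 0.27778)
L = -17/9 (L = 34*(-1/18) = -17/9 ≈ -1.8889)
((L + D) + 0*(z - 8))² = ((-17/9 + 5/18) + 0*(8 - 8))² = (-29/18 + 0*0)² = (-29/18 + 0)² = (-29/18)² = 841/324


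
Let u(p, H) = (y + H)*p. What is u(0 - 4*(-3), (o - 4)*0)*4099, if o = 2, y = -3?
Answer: -147564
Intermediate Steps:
u(p, H) = p*(-3 + H) (u(p, H) = (-3 + H)*p = p*(-3 + H))
u(0 - 4*(-3), (o - 4)*0)*4099 = ((0 - 4*(-3))*(-3 + (2 - 4)*0))*4099 = ((0 + 12)*(-3 - 2*0))*4099 = (12*(-3 + 0))*4099 = (12*(-3))*4099 = -36*4099 = -147564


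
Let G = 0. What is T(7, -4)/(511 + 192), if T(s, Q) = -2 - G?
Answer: -2/703 ≈ -0.0028450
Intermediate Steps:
T(s, Q) = -2 (T(s, Q) = -2 - 1*0 = -2 + 0 = -2)
T(7, -4)/(511 + 192) = -2/(511 + 192) = -2/703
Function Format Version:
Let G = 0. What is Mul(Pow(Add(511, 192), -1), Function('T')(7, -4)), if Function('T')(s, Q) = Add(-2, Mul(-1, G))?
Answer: Rational(-2, 703) ≈ -0.0028450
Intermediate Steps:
Function('T')(s, Q) = -2 (Function('T')(s, Q) = Add(-2, Mul(-1, 0)) = Add(-2, 0) = -2)
Mul(Pow(Add(511, 192), -1), Function('T')(7, -4)) = Mul(Pow(Add(511, 192), -1), -2) = Mul(Pow(703, -1), -2) = Mul(Rational(1, 703), -2) = Rational(-2, 703)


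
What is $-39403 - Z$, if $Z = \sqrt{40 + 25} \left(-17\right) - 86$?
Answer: $-39317 + 17 \sqrt{65} \approx -39180.0$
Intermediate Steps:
$Z = -86 - 17 \sqrt{65}$ ($Z = \sqrt{65} \left(-17\right) - 86 = - 17 \sqrt{65} - 86 = -86 - 17 \sqrt{65} \approx -223.06$)
$-39403 - Z = -39403 - \left(-86 - 17 \sqrt{65}\right) = -39403 + \left(86 + 17 \sqrt{65}\right) = -39317 + 17 \sqrt{65}$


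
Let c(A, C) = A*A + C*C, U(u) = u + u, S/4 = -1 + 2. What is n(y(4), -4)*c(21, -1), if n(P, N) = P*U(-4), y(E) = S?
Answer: -14144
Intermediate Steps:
S = 4 (S = 4*(-1 + 2) = 4*1 = 4)
U(u) = 2*u
y(E) = 4
c(A, C) = A² + C²
n(P, N) = -8*P (n(P, N) = P*(2*(-4)) = P*(-8) = -8*P)
n(y(4), -4)*c(21, -1) = (-8*4)*(21² + (-1)²) = -32*(441 + 1) = -32*442 = -14144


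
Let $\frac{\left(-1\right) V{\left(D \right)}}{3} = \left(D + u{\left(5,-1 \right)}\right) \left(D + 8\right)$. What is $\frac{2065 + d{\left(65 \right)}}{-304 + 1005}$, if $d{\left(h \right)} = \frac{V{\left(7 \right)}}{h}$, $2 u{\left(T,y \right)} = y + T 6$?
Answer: $\frac{53303}{18226} \approx 2.9246$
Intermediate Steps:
$u{\left(T,y \right)} = \frac{y}{2} + 3 T$ ($u{\left(T,y \right)} = \frac{y + T 6}{2} = \frac{y + 6 T}{2} = \frac{y}{2} + 3 T$)
$V{\left(D \right)} = - 3 \left(8 + D\right) \left(\frac{29}{2} + D\right)$ ($V{\left(D \right)} = - 3 \left(D + \left(\frac{1}{2} \left(-1\right) + 3 \cdot 5\right)\right) \left(D + 8\right) = - 3 \left(D + \left(- \frac{1}{2} + 15\right)\right) \left(8 + D\right) = - 3 \left(D + \frac{29}{2}\right) \left(8 + D\right) = - 3 \left(\frac{29}{2} + D\right) \left(8 + D\right) = - 3 \left(8 + D\right) \left(\frac{29}{2} + D\right)$)
$d{\left(h \right)} = - \frac{1935}{2 h}$ ($d{\left(h \right)} = \frac{-348 - 3 \cdot 7^{2} - \frac{945}{2}}{h} = \frac{-348 - 147 - \frac{945}{2}}{h} = - \frac{1935}{2 h}$)
$\frac{2065 + d{\left(65 \right)}}{-304 + 1005} = \frac{2065 - \frac{1935}{2 \cdot 65}}{-304 + 1005} = \frac{2065 - \frac{387}{26}}{701} = \left(2065 - \frac{387}{26}\right) \frac{1}{701} = \frac{53303}{26} \cdot \frac{1}{701} = \frac{53303}{18226}$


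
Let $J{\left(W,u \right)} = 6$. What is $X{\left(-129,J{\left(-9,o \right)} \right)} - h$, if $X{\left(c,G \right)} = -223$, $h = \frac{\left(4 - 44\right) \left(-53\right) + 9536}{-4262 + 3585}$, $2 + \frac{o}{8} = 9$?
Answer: $- \frac{139315}{677} \approx -205.78$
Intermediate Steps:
$o = 56$ ($o = -16 + 8 \cdot 9 = -16 + 72 = 56$)
$h = - \frac{11656}{677}$ ($h = \frac{\left(-40\right) \left(-53\right) + 9536}{-677} = \left(2120 + 9536\right) \left(- \frac{1}{677}\right) = 11656 \left(- \frac{1}{677}\right) = - \frac{11656}{677} \approx -17.217$)
$X{\left(-129,J{\left(-9,o \right)} \right)} - h = -223 - - \frac{11656}{677} = -223 + \frac{11656}{677} = - \frac{139315}{677}$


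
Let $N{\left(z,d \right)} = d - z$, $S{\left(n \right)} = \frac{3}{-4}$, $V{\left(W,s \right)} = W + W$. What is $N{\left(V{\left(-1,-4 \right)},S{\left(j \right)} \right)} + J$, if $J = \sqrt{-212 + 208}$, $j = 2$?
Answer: $\frac{5}{4} + 2 i \approx 1.25 + 2.0 i$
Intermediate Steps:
$V{\left(W,s \right)} = 2 W$
$S{\left(n \right)} = - \frac{3}{4}$ ($S{\left(n \right)} = 3 \left(- \frac{1}{4}\right) = - \frac{3}{4}$)
$J = 2 i$ ($J = \sqrt{-4} = 2 i \approx 2.0 i$)
$N{\left(V{\left(-1,-4 \right)},S{\left(j \right)} \right)} + J = \left(- \frac{3}{4} - 2 \left(-1\right)\right) + 2 i = \left(- \frac{3}{4} - -2\right) + 2 i = \left(- \frac{3}{4} + 2\right) + 2 i = \frac{5}{4} + 2 i$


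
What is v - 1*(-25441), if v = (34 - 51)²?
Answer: 25730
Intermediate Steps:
v = 289 (v = (-17)² = 289)
v - 1*(-25441) = 289 - 1*(-25441) = 289 + 25441 = 25730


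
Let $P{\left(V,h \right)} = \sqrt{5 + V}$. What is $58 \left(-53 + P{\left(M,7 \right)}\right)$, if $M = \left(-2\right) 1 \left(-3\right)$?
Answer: $-3074 + 58 \sqrt{11} \approx -2881.6$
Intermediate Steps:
$M = 6$ ($M = \left(-2\right) \left(-3\right) = 6$)
$58 \left(-53 + P{\left(M,7 \right)}\right) = 58 \left(-53 + \sqrt{5 + 6}\right) = 58 \left(-53 + \sqrt{11}\right) = -3074 + 58 \sqrt{11}$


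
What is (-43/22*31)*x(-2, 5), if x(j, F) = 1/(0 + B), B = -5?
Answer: 1333/110 ≈ 12.118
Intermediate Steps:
x(j, F) = -⅕ (x(j, F) = 1/(0 - 5) = 1/(-5) = -⅕)
(-43/22*31)*x(-2, 5) = (-43/22*31)*(-⅕) = (-43*1/22*31)*(-⅕) = -43/22*31*(-⅕) = -1333/22*(-⅕) = 1333/110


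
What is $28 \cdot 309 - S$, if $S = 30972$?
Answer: $-22320$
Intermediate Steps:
$28 \cdot 309 - S = 28 \cdot 309 - 30972 = 8652 - 30972 = -22320$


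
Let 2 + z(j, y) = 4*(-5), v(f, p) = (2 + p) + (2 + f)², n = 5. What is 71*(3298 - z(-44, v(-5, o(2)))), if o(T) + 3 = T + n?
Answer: 235720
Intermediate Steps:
o(T) = 2 + T (o(T) = -3 + (T + 5) = -3 + (5 + T) = 2 + T)
v(f, p) = 2 + p + (2 + f)²
z(j, y) = -22 (z(j, y) = -2 + 4*(-5) = -2 - 20 = -22)
71*(3298 - z(-44, v(-5, o(2)))) = 71*(3298 - 1*(-22)) = 71*(3298 + 22) = 71*3320 = 235720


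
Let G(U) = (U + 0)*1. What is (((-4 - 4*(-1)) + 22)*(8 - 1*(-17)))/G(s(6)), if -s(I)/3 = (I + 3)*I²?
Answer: -275/486 ≈ -0.56584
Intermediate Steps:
s(I) = -3*I²*(3 + I) (s(I) = -3*(I + 3)*I² = -3*(3 + I)*I² = -3*I²*(3 + I))
G(U) = U (G(U) = U*1 = U)
(((-4 - 4*(-1)) + 22)*(8 - 1*(-17)))/G(s(6)) = (((-4 - 4*(-1)) + 22)*(8 - 1*(-17)))/((3*6²*(-3 - 1*6))) = (((-4 + 4) + 22)*(8 + 17))/((3*36*(-3 - 6))) = ((0 + 22)*25)/((3*36*(-9))) = (22*25)/(-972) = 550*(-1/972) = -275/486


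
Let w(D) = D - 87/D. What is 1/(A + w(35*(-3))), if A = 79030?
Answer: 35/2762404 ≈ 1.2670e-5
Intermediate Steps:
1/(A + w(35*(-3))) = 1/(79030 + (35*(-3) - 87/(35*(-3)))) = 1/(79030 + (-105 - 87/(-105))) = 1/(79030 + (-105 - 87*(-1/105))) = 1/(79030 + (-105 + 29/35)) = 1/(79030 - 3646/35) = 1/(2762404/35) = 35/2762404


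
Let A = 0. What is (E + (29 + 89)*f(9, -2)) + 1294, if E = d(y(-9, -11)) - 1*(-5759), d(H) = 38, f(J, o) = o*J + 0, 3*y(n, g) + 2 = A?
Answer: 4967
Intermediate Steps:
y(n, g) = -2/3 (y(n, g) = -2/3 + (1/3)*0 = -2/3 + 0 = -2/3)
f(J, o) = J*o (f(J, o) = J*o + 0 = J*o)
E = 5797 (E = 38 - 1*(-5759) = 38 + 5759 = 5797)
(E + (29 + 89)*f(9, -2)) + 1294 = (5797 + (29 + 89)*(9*(-2))) + 1294 = (5797 + 118*(-18)) + 1294 = (5797 - 2124) + 1294 = 3673 + 1294 = 4967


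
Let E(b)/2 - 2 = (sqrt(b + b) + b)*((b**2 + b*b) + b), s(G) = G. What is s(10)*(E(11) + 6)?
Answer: 55760 + 5060*sqrt(22) ≈ 79494.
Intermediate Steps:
E(b) = 4 + 2*(b + 2*b**2)*(b + sqrt(2)*sqrt(b)) (E(b) = 4 + 2*((sqrt(b + b) + b)*((b**2 + b*b) + b)) = 4 + 2*((sqrt(2*b) + b)*((b**2 + b**2) + b)) = 4 + 2*((sqrt(2)*sqrt(b) + b)*(2*b**2 + b)) = 4 + 2*((b + sqrt(2)*sqrt(b))*(b + 2*b**2)) = 4 + 2*((b + 2*b**2)*(b + sqrt(2)*sqrt(b))) = 4 + 2*(b + 2*b**2)*(b + sqrt(2)*sqrt(b)))
s(10)*(E(11) + 6) = 10*((4 + 2*11**2 + 4*11**3 + 2*sqrt(2)*11**(3/2) + 4*sqrt(2)*11**(5/2)) + 6) = 10*((4 + 2*121 + 4*1331 + 2*sqrt(2)*(11*sqrt(11)) + 4*sqrt(2)*(121*sqrt(11))) + 6) = 10*((4 + 242 + 5324 + 22*sqrt(22) + 484*sqrt(22)) + 6) = 10*((5570 + 506*sqrt(22)) + 6) = 10*(5576 + 506*sqrt(22)) = 55760 + 5060*sqrt(22)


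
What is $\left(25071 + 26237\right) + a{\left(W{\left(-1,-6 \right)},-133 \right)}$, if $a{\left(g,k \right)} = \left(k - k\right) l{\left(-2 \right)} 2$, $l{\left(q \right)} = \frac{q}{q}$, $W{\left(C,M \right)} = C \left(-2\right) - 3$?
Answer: $51308$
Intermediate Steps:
$W{\left(C,M \right)} = -3 - 2 C$ ($W{\left(C,M \right)} = - 2 C - 3 = -3 - 2 C$)
$l{\left(q \right)} = 1$
$a{\left(g,k \right)} = 0$ ($a{\left(g,k \right)} = \left(k - k\right) 1 \cdot 2 = 0 \cdot 1 \cdot 2 = 0 \cdot 2 = 0$)
$\left(25071 + 26237\right) + a{\left(W{\left(-1,-6 \right)},-133 \right)} = \left(25071 + 26237\right) + 0 = 51308 + 0 = 51308$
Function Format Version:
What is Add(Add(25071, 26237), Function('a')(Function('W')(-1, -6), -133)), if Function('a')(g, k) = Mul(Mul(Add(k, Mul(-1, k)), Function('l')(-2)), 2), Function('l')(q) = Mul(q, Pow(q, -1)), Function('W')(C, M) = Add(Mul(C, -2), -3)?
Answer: 51308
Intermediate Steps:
Function('W')(C, M) = Add(-3, Mul(-2, C)) (Function('W')(C, M) = Add(Mul(-2, C), -3) = Add(-3, Mul(-2, C)))
Function('l')(q) = 1
Function('a')(g, k) = 0 (Function('a')(g, k) = Mul(Mul(Add(k, Mul(-1, k)), 1), 2) = Mul(Mul(0, 1), 2) = Mul(0, 2) = 0)
Add(Add(25071, 26237), Function('a')(Function('W')(-1, -6), -133)) = Add(Add(25071, 26237), 0) = Add(51308, 0) = 51308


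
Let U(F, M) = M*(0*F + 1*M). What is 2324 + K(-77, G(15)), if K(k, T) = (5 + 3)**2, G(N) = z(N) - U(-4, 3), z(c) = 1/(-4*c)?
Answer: 2388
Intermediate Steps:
z(c) = -1/(4*c)
U(F, M) = M**2 (U(F, M) = M*(0 + M) = M*M = M**2)
G(N) = -9 - 1/(4*N) (G(N) = -1/(4*N) - 1*3**2 = -1/(4*N) - 1*9 = -1/(4*N) - 9 = -9 - 1/(4*N))
K(k, T) = 64 (K(k, T) = 8**2 = 64)
2324 + K(-77, G(15)) = 2324 + 64 = 2388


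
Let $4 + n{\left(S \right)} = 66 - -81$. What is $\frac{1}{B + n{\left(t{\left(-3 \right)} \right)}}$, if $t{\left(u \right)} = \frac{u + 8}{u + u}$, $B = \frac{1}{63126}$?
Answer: $\frac{63126}{9027019} \approx 0.006993$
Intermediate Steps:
$B = \frac{1}{63126} \approx 1.5841 \cdot 10^{-5}$
$t{\left(u \right)} = \frac{8 + u}{2 u}$
$n{\left(S \right)} = 143$ ($n{\left(S \right)} = -4 + \left(66 - -81\right) = -4 + \left(66 + 81\right) = -4 + 147 = 143$)
$\frac{1}{B + n{\left(t{\left(-3 \right)} \right)}} = \frac{1}{\frac{1}{63126} + 143} = \frac{1}{\frac{9027019}{63126}} = \frac{63126}{9027019}$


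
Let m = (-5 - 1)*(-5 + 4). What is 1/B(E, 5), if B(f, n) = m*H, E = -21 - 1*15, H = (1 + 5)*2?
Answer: 1/72 ≈ 0.013889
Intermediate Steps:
m = 6 (m = -6*(-1) = 6)
H = 12 (H = 6*2 = 12)
E = -36 (E = -21 - 15 = -36)
B(f, n) = 72 (B(f, n) = 6*12 = 72)
1/B(E, 5) = 1/72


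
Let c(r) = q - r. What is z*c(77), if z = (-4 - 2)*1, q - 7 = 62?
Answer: 48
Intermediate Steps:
q = 69 (q = 7 + 62 = 69)
c(r) = 69 - r
z = -6 (z = -6*1 = -6)
z*c(77) = -6*(69 - 1*77) = -6*(69 - 77) = -6*(-8) = 48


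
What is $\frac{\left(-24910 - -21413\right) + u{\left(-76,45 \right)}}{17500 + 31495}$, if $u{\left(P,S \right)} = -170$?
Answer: $- \frac{3667}{48995} \approx -0.074844$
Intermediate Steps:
$\frac{\left(-24910 - -21413\right) + u{\left(-76,45 \right)}}{17500 + 31495} = \frac{\left(-24910 - -21413\right) - 170}{17500 + 31495} = \frac{\left(-24910 + 21413\right) - 170}{48995} = \left(-3497 - 170\right) \frac{1}{48995} = \left(-3667\right) \frac{1}{48995} = - \frac{3667}{48995}$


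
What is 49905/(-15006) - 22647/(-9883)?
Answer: -51123411/49434766 ≈ -1.0342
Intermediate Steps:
49905/(-15006) - 22647/(-9883) = 49905*(-1/15006) - 22647*(-1/9883) = -16635/5002 + 22647/9883 = -51123411/49434766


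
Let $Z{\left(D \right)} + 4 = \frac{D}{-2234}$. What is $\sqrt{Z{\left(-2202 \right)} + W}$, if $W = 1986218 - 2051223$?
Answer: $\frac{8 i \sqrt{1267340381}}{1117} \approx 254.97 i$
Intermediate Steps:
$Z{\left(D \right)} = -4 - \frac{D}{2234}$ ($Z{\left(D \right)} = -4 + \frac{D}{-2234} = -4 + D \left(- \frac{1}{2234}\right) = -4 - \frac{D}{2234}$)
$W = -65005$ ($W = 1986218 - 2051223 = -65005$)
$\sqrt{Z{\left(-2202 \right)} + W} = \sqrt{\left(-4 - - \frac{1101}{1117}\right) - 65005} = \sqrt{\left(-4 + \frac{1101}{1117}\right) - 65005} = \sqrt{- \frac{3367}{1117} - 65005} = \sqrt{- \frac{72613952}{1117}} = \frac{8 i \sqrt{1267340381}}{1117}$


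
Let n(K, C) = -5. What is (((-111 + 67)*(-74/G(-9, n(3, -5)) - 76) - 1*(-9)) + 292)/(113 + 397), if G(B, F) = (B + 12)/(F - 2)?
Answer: -11857/1530 ≈ -7.7497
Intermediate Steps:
G(B, F) = (12 + B)/(-2 + F)
(((-111 + 67)*(-74/G(-9, n(3, -5)) - 76) - 1*(-9)) + 292)/(113 + 397) = (((-111 + 67)*(-74*(-2 - 5)/(12 - 9) - 76) - 1*(-9)) + 292)/(113 + 397) = ((-44*(-74/(3/(-7)) - 76) + 9) + 292)/510 = ((-44*(-74/((-⅐*3)) - 76) + 9) + 292)*(1/510) = ((-44*(-74/(-3/7) - 76) + 9) + 292)*(1/510) = ((-44*(-74*(-7/3) - 76) + 9) + 292)*(1/510) = ((-44*(518/3 - 76) + 9) + 292)*(1/510) = ((-44*290/3 + 9) + 292)*(1/510) = ((-12760/3 + 9) + 292)*(1/510) = (-12733/3 + 292)*(1/510) = -11857/3*1/510 = -11857/1530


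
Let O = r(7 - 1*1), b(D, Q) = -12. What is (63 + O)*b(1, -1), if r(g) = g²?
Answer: -1188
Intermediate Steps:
O = 36 (O = (7 - 1*1)² = (7 - 1)² = 6² = 36)
(63 + O)*b(1, -1) = (63 + 36)*(-12) = 99*(-12) = -1188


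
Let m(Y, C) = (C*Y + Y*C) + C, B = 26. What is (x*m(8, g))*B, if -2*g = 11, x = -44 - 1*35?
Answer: 192049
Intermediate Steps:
x = -79 (x = -44 - 35 = -79)
g = -11/2 (g = -½*11 = -11/2 ≈ -5.5000)
m(Y, C) = C + 2*C*Y (m(Y, C) = (C*Y + C*Y) + C = 2*C*Y + C = C + 2*C*Y)
(x*m(8, g))*B = -(-869)*(1 + 2*8)/2*26 = -(-869)*(1 + 16)/2*26 = -(-869)*17/2*26 = -79*(-187/2)*26 = (14773/2)*26 = 192049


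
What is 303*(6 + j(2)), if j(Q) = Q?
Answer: 2424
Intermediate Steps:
303*(6 + j(2)) = 303*(6 + 2) = 303*8 = 2424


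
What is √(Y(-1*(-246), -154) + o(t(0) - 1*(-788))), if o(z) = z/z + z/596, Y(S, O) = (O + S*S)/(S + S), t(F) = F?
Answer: √167951743590/36654 ≈ 11.181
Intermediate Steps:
Y(S, O) = (O + S²)/(2*S) (Y(S, O) = (O + S²)/((2*S)) = (O + S²)*(1/(2*S)) = (O + S²)/(2*S))
o(z) = 1 + z/596 (o(z) = 1 + z*(1/596) = 1 + z/596)
√(Y(-1*(-246), -154) + o(t(0) - 1*(-788))) = √((-154 + (-1*(-246))²)/(2*((-1*(-246)))) + (1 + (0 - 1*(-788))/596)) = √((½)*(-154 + 246²)/246 + (1 + (0 + 788)/596)) = √((½)*(1/246)*(-154 + 60516) + (1 + (1/596)*788)) = √((½)*(1/246)*60362 + (1 + 197/149)) = √(30181/246 + 346/149) = √(4582085/36654) = √167951743590/36654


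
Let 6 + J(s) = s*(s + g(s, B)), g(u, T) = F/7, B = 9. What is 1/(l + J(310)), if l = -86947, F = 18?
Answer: 7/69609 ≈ 0.00010056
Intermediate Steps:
g(u, T) = 18/7
J(s) = -6 + s*(18/7 + s) (J(s) = -6 + s*(s + 18/7) = -6 + s*(18/7 + s))
1/(l + J(310)) = 1/(-86947 + (-6 + 310² + (18/7)*310)) = 1/(-86947 + (-6 + 96100 + 5580/7)) = 1/(-86947 + 678238/7) = 1/(69609/7) = 7/69609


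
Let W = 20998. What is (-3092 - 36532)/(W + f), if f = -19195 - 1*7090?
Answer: 39624/5287 ≈ 7.4946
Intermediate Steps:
f = -26285 (f = -19195 - 7090 = -26285)
(-3092 - 36532)/(W + f) = (-3092 - 36532)/(20998 - 26285) = -39624/(-5287) = -39624*(-1/5287) = 39624/5287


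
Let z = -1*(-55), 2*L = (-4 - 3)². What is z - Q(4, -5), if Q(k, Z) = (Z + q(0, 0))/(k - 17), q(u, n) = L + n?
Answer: 113/2 ≈ 56.500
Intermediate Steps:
L = 49/2 (L = (-4 - 3)²/2 = (½)*(-7)² = (½)*49 = 49/2 ≈ 24.500)
z = 55
q(u, n) = 49/2 + n
Q(k, Z) = (49/2 + Z)/(-17 + k) (Q(k, Z) = (Z + (49/2 + 0))/(k - 17) = (Z + 49/2)/(-17 + k) = (49/2 + Z)/(-17 + k))
z - Q(4, -5) = 55 - (49/2 - 5)/(-17 + 4) = 55 - 39/((-13)*2) = 55 - (-1)*39/(13*2) = 55 - 1*(-3/2) = 55 + 3/2 = 113/2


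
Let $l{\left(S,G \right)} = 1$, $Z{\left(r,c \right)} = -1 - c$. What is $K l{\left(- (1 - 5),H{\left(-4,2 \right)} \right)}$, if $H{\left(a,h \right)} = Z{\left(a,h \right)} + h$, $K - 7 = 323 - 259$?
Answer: $71$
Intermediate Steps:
$K = 71$ ($K = 7 + \left(323 - 259\right) = 7 + 64 = 71$)
$H{\left(a,h \right)} = -1$ ($H{\left(a,h \right)} = \left(-1 - h\right) + h = -1$)
$K l{\left(- (1 - 5),H{\left(-4,2 \right)} \right)} = 71 \cdot 1 = 71$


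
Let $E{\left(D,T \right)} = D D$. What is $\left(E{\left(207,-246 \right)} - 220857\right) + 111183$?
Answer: $-66825$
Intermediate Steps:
$E{\left(D,T \right)} = D^{2}$
$\left(E{\left(207,-246 \right)} - 220857\right) + 111183 = \left(207^{2} - 220857\right) + 111183 = \left(42849 - 220857\right) + 111183 = -178008 + 111183 = -66825$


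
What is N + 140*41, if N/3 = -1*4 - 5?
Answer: 5713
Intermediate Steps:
N = -27 (N = 3*(-1*4 - 5) = 3*(-4 - 5) = 3*(-9) = -27)
N + 140*41 = -27 + 140*41 = -27 + 5740 = 5713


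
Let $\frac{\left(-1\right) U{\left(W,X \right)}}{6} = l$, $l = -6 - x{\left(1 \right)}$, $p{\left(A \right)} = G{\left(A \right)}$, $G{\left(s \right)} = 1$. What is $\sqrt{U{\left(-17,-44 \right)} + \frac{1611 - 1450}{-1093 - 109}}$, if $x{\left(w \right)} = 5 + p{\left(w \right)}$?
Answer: $\frac{\sqrt{103832366}}{1202} \approx 8.4774$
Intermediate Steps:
$p{\left(A \right)} = 1$
$x{\left(w \right)} = 6$ ($x{\left(w \right)} = 5 + 1 = 6$)
$l = -12$ ($l = -6 - 6 = -12$)
$U{\left(W,X \right)} = 72$ ($U{\left(W,X \right)} = \left(-6\right) \left(-12\right) = 72$)
$\sqrt{U{\left(-17,-44 \right)} + \frac{1611 - 1450}{-1093 - 109}} = \sqrt{72 + \frac{1611 - 1450}{-1093 - 109}} = \sqrt{72 + \frac{161}{-1202}} = \sqrt{72 + 161 \left(- \frac{1}{1202}\right)} = \sqrt{72 - \frac{161}{1202}} = \sqrt{\frac{86383}{1202}} = \frac{\sqrt{103832366}}{1202}$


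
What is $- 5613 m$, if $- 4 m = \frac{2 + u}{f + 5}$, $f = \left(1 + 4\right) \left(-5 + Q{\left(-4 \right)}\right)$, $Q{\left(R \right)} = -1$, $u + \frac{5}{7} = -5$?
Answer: $\frac{72969}{350} \approx 208.48$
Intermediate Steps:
$u = - \frac{40}{7}$ ($u = - \frac{5}{7} - 5 = - \frac{40}{7} \approx -5.7143$)
$f = -30$ ($f = \left(1 + 4\right) \left(-5 - 1\right) = 5 \left(-6\right) = -30$)
$m = - \frac{13}{350}$ ($m = - \frac{\left(2 - \frac{40}{7}\right) \frac{1}{-30 + 5}}{4} = - \frac{\left(- \frac{26}{7}\right) \frac{1}{-25}}{4} = - \frac{\left(- \frac{26}{7}\right) \left(- \frac{1}{25}\right)}{4} = \left(- \frac{1}{4}\right) \frac{26}{175} = - \frac{13}{350} \approx -0.037143$)
$- 5613 m = \left(-5613\right) \left(- \frac{13}{350}\right) = \frac{72969}{350}$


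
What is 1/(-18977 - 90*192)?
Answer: -1/36257 ≈ -2.7581e-5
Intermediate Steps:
1/(-18977 - 90*192) = 1/(-18977 - 17280) = 1/(-36257) = -1/36257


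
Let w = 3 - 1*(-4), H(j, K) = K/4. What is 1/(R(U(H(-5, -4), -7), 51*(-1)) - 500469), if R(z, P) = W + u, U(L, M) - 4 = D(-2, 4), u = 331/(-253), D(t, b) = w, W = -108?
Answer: -253/126646312 ≈ -1.9977e-6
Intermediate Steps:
H(j, K) = K/4 (H(j, K) = K*(¼) = K/4)
w = 7 (w = 3 + 4 = 7)
D(t, b) = 7
u = -331/253 (u = 331*(-1/253) = -331/253 ≈ -1.3083)
U(L, M) = 11 (U(L, M) = 4 + 7 = 11)
R(z, P) = -27655/253 (R(z, P) = -108 - 331/253 = -27655/253)
1/(R(U(H(-5, -4), -7), 51*(-1)) - 500469) = 1/(-27655/253 - 500469) = 1/(-126646312/253) = -253/126646312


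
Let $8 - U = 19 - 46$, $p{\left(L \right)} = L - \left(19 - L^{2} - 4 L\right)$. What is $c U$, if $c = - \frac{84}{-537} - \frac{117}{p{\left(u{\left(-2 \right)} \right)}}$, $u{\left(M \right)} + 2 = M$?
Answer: $\frac{755545}{4117} \approx 183.52$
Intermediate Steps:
$u{\left(M \right)} = -2 + M$
$p{\left(L \right)} = -19 + L^{2} + 5 L$ ($p{\left(L \right)} = L + \left(-19 + L^{2} + 4 L\right) = -19 + L^{2} + 5 L$)
$U = 35$ ($U = 8 - \left(19 - 46\right) = 8 - -27 = 8 + 27 = 35$)
$c = \frac{21587}{4117}$ ($c = - \frac{84}{-537} - \frac{117}{-19 + \left(-2 - 2\right)^{2} + 5 \left(-2 - 2\right)} = \left(-84\right) \left(- \frac{1}{537}\right) - \frac{117}{-19 + \left(-4\right)^{2} + 5 \left(-4\right)} = \frac{28}{179} - \frac{117}{-19 + 16 - 20} = \frac{28}{179} - \frac{117}{-23} = \frac{28}{179} - - \frac{117}{23} = \frac{28}{179} + \frac{117}{23} = \frac{21587}{4117} \approx 5.2434$)
$c U = \frac{21587}{4117} \cdot 35 = \frac{755545}{4117}$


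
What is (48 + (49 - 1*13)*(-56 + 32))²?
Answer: 665856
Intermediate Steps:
(48 + (49 - 1*13)*(-56 + 32))² = (48 + (49 - 13)*(-24))² = (48 + 36*(-24))² = (48 - 864)² = (-816)² = 665856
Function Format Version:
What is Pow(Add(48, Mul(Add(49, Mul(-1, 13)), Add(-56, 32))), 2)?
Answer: 665856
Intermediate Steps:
Pow(Add(48, Mul(Add(49, Mul(-1, 13)), Add(-56, 32))), 2) = Pow(Add(48, Mul(Add(49, -13), -24)), 2) = Pow(Add(48, Mul(36, -24)), 2) = Pow(Add(48, -864), 2) = Pow(-816, 2) = 665856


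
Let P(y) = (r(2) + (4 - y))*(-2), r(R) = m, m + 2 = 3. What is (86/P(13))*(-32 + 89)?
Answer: 2451/8 ≈ 306.38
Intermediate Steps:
m = 1 (m = -2 + 3 = 1)
r(R) = 1
P(y) = -10 + 2*y (P(y) = (1 + (4 - y))*(-2) = (5 - y)*(-2) = -10 + 2*y)
(86/P(13))*(-32 + 89) = (86/(-10 + 2*13))*(-32 + 89) = (86/(-10 + 26))*57 = (86/16)*57 = (86*(1/16))*57 = (43/8)*57 = 2451/8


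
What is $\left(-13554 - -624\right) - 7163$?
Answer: $-20093$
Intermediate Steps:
$\left(-13554 - -624\right) - 7163 = \left(-13554 + 624\right) - 7163 = -12930 - 7163 = -20093$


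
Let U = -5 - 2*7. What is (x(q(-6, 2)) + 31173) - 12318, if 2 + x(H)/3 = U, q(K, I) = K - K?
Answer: 18792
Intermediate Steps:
q(K, I) = 0
U = -19 (U = -5 - 14 = -19)
x(H) = -63 (x(H) = -6 + 3*(-19) = -6 - 57 = -63)
(x(q(-6, 2)) + 31173) - 12318 = (-63 + 31173) - 12318 = 31110 - 12318 = 18792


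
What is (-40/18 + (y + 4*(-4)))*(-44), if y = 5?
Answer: 5236/9 ≈ 581.78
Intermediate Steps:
(-40/18 + (y + 4*(-4)))*(-44) = (-40/18 + (5 + 4*(-4)))*(-44) = (-40*1/18 + (5 - 16))*(-44) = (-20/9 - 11)*(-44) = -119/9*(-44) = 5236/9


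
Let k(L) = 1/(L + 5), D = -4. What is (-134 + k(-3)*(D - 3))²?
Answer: 75625/4 ≈ 18906.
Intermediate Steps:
k(L) = 1/(5 + L)
(-134 + k(-3)*(D - 3))² = (-134 + (-4 - 3)/(5 - 3))² = (-134 - 7/2)² = (-275/2)² = 75625/4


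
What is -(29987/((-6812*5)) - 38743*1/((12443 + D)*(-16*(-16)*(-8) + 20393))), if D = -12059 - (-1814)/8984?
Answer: 191065857881477/215670938226900 ≈ 0.88591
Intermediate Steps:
D = -54168121/4492 (D = -12059 - (-1814)/8984 = -12059 - 1*(-907/4492) = -12059 + 907/4492 = -54168121/4492 ≈ -12059.)
-(29987/((-6812*5)) - 38743*1/((12443 + D)*(-16*(-16)*(-8) + 20393))) = -(29987/((-6812*5)) - 38743*1/((12443 - 54168121/4492)*(-16*(-16)*(-8) + 20393))) = -(29987/(-34060) - 38743*4492/(1725835*(256*(-8) + 20393))) = -(29987*(-1/34060) - 38743*4492/(1725835*(-2048 + 20393))) = -(-29987/34060 - 38743/((1725835/4492)*18345)) = -(-29987/34060 - 38743/31660443075/4492) = -(-29987/34060 - 38743*4492/31660443075) = -(-29987/34060 - 174033556/31660443075) = -1*(-191065857881477/215670938226900) = 191065857881477/215670938226900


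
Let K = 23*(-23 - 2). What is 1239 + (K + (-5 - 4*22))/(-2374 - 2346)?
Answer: 1462187/1180 ≈ 1239.1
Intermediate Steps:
K = -575 (K = 23*(-25) = -575)
1239 + (K + (-5 - 4*22))/(-2374 - 2346) = 1239 + (-575 + (-5 - 4*22))/(-2374 - 2346) = 1239 + (-575 + (-5 - 88))/(-4720) = 1239 + (-575 - 93)*(-1/4720) = 1239 - 668*(-1/4720) = 1239 + 167/1180 = 1462187/1180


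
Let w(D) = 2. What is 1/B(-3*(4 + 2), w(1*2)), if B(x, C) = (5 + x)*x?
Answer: 1/234 ≈ 0.0042735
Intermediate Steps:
B(x, C) = x*(5 + x)
1/B(-3*(4 + 2), w(1*2)) = 1/((-3*(4 + 2))*(5 - 3*(4 + 2))) = 1/((-3*6)*(5 - 3*6)) = 1/(-18*(5 - 18)) = 1/(-18*(-13)) = 1/234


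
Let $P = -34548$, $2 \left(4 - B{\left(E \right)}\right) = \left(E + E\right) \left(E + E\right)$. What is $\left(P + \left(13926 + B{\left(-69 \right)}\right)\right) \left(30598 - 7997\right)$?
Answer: $-681194140$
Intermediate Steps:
$B{\left(E \right)} = 4 - 2 E^{2}$ ($B{\left(E \right)} = 4 - \frac{\left(E + E\right) \left(E + E\right)}{2} = 4 - \frac{2 E 2 E}{2} = 4 - \frac{4 E^{2}}{2} = 4 - 2 E^{2}$)
$\left(P + \left(13926 + B{\left(-69 \right)}\right)\right) \left(30598 - 7997\right) = \left(-34548 + \left(13926 + \left(4 - 2 \left(-69\right)^{2}\right)\right)\right) \left(30598 - 7997\right) = \left(-34548 + \left(13926 + \left(4 - 9522\right)\right)\right) 22601 = \left(-34548 + \left(13926 - 9518\right)\right) 22601 = \left(-34548 + 4408\right) 22601 = \left(-30140\right) 22601 = -681194140$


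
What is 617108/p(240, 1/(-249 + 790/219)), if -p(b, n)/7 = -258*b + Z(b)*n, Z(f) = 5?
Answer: 33164001028/23293506705 ≈ 1.4237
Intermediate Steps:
p(b, n) = -35*n + 1806*b (p(b, n) = -7*(-258*b + 5*n) = -35*n + 1806*b)
617108/p(240, 1/(-249 + 790/219)) = 617108/(-35/(-249 + 790/219) + 1806*240) = 617108/(-35/(-249 + 790*(1/219)) + 433440) = 617108/(-35/(-249 + 790/219) + 433440) = 617108/(-35/(-53741/219) + 433440) = 617108/(-35*(-219/53741) + 433440) = 617108/(7665/53741 + 433440) = 617108/(23293506705/53741) = 617108*(53741/23293506705) = 33164001028/23293506705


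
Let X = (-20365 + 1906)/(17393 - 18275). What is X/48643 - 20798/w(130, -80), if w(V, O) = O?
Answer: 3540875759/13620040 ≈ 259.98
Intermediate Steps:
X = 293/14 (X = -18459/(-882) = -18459*(-1/882) = 293/14 ≈ 20.929)
X/48643 - 20798/w(130, -80) = (293/14)/48643 - 20798/(-80) = (293/14)*(1/48643) - 20798*(-1/80) = 293/681002 + 10399/40 = 3540875759/13620040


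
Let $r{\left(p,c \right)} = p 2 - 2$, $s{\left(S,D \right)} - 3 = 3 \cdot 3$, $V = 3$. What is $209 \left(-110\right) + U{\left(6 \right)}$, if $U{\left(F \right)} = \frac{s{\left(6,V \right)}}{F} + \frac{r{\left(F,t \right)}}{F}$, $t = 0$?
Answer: $- \frac{68959}{3} \approx -22986.0$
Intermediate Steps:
$s{\left(S,D \right)} = 12$ ($s{\left(S,D \right)} = 3 + 3 \cdot 3 = 3 + 9 = 12$)
$r{\left(p,c \right)} = -2 + 2 p$ ($r{\left(p,c \right)} = 2 p - 2 = -2 + 2 p$)
$U{\left(F \right)} = \frac{12}{F} + \frac{-2 + 2 F}{F}$
$209 \left(-110\right) + U{\left(6 \right)} = 209 \left(-110\right) + \left(2 + \frac{10}{6}\right) = -22990 + \left(2 + 10 \cdot \frac{1}{6}\right) = -22990 + \left(2 + \frac{5}{3}\right) = -22990 + \frac{11}{3} = - \frac{68959}{3}$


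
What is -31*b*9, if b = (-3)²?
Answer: -2511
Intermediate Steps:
b = 9
-31*b*9 = -31*9*9 = -279*9 = -2511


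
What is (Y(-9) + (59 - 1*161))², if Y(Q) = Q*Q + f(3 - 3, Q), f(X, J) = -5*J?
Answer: 576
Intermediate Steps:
Y(Q) = Q² - 5*Q (Y(Q) = Q*Q - 5*Q = Q² - 5*Q)
(Y(-9) + (59 - 1*161))² = (-9*(-5 - 9) + (59 - 1*161))² = (-9*(-14) + (59 - 161))² = (126 - 102)² = 24² = 576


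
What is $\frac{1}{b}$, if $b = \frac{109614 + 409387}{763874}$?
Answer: $\frac{763874}{519001} \approx 1.4718$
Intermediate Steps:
$b = \frac{519001}{763874}$ ($b = 519001 \cdot \frac{1}{763874} = \frac{519001}{763874} \approx 0.67943$)
$\frac{1}{b} = \frac{1}{\frac{519001}{763874}} = \frac{763874}{519001}$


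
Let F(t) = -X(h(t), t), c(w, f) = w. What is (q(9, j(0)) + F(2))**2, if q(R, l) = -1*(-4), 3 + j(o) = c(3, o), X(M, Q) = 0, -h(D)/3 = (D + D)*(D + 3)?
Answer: 16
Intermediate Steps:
h(D) = -6*D*(3 + D) (h(D) = -3*(D + D)*(D + 3) = -3*2*D*(3 + D) = -6*D*(3 + D))
j(o) = 0 (j(o) = -3 + 3 = 0)
q(R, l) = 4
F(t) = 0 (F(t) = -1*0 = 0)
(q(9, j(0)) + F(2))**2 = (4 + 0)**2 = 4**2 = 16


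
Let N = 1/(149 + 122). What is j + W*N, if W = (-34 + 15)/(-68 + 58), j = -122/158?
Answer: -163809/214090 ≈ -0.76514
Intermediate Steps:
j = -61/79 (j = -122*1/158 = -61/79 ≈ -0.77215)
N = 1/271 ≈ 0.0036900
W = 19/10 (W = -19/(-10) = -19*(-⅒) = 19/10 ≈ 1.9000)
j + W*N = -61/79 + (19/10)*(1/271) = -61/79 + 19/2710 = -163809/214090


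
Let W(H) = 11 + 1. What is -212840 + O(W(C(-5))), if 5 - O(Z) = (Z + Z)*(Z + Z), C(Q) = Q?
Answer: -213411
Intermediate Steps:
W(H) = 12
O(Z) = 5 - 4*Z² (O(Z) = 5 - (Z + Z)*(Z + Z) = 5 - 2*Z*2*Z = 5 - 4*Z²)
-212840 + O(W(C(-5))) = -212840 + (5 - 4*12²) = -212840 + (5 - 4*144) = -212840 + (5 - 576) = -212840 - 571 = -213411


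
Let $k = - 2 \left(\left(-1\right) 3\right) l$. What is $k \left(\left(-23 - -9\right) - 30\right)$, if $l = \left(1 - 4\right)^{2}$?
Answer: $-2376$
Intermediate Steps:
$l = 9$ ($l = \left(-3\right)^{2} = 9$)
$k = 54$ ($k = - 2 \left(\left(-1\right) 3\right) 9 = \left(-2\right) \left(-3\right) 9 = 6 \cdot 9 = 54$)
$k \left(\left(-23 - -9\right) - 30\right) = 54 \left(\left(-23 - -9\right) - 30\right) = 54 \left(\left(-23 + 9\right) - 30\right) = 54 \left(-14 - 30\right) = 54 \left(-44\right) = -2376$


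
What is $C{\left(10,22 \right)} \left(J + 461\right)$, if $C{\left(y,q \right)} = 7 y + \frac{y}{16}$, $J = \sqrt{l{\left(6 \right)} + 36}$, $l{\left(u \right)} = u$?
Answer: $\frac{260465}{8} + \frac{565 \sqrt{42}}{8} \approx 33016.0$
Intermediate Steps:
$J = \sqrt{42}$ ($J = \sqrt{6 + 36} = \sqrt{42} \approx 6.4807$)
$C{\left(y,q \right)} = \frac{113 y}{16}$ ($C{\left(y,q \right)} = 7 y + y \frac{1}{16} = 7 y + \frac{y}{16} = \frac{113 y}{16}$)
$C{\left(10,22 \right)} \left(J + 461\right) = \frac{113}{16} \cdot 10 \left(\sqrt{42} + 461\right) = \frac{565 \left(461 + \sqrt{42}\right)}{8} = \frac{260465}{8} + \frac{565 \sqrt{42}}{8}$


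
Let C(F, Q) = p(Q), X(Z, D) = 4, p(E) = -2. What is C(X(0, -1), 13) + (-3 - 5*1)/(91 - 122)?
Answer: -54/31 ≈ -1.7419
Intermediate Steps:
C(F, Q) = -2
C(X(0, -1), 13) + (-3 - 5*1)/(91 - 122) = -2 + (-3 - 5*1)/(91 - 122) = -2 + (-3 - 5)/(-31) = -2 - 1/31*(-8) = -2 + 8/31 = -54/31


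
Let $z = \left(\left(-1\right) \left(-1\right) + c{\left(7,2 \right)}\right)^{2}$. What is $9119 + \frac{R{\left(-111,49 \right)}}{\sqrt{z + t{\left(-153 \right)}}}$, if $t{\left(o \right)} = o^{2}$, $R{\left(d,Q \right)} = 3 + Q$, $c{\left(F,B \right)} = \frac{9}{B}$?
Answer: $9119 + \frac{104 \sqrt{93757}}{93757} \approx 9119.3$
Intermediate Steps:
$z = \frac{121}{4}$ ($z = \left(\left(-1\right) \left(-1\right) + \frac{9}{2}\right)^{2} = \left(1 + 9 \cdot \frac{1}{2}\right)^{2} = \left(1 + \frac{9}{2}\right)^{2} = \left(\frac{11}{2}\right)^{2} = \frac{121}{4} \approx 30.25$)
$9119 + \frac{R{\left(-111,49 \right)}}{\sqrt{z + t{\left(-153 \right)}}} = 9119 + \frac{3 + 49}{\sqrt{\frac{121}{4} + \left(-153\right)^{2}}} = 9119 + \frac{52}{\sqrt{\frac{121}{4} + 23409}} = 9119 + \frac{52}{\sqrt{\frac{93757}{4}}} = 9119 + \frac{52}{\frac{1}{2} \sqrt{93757}} = 9119 + 52 \frac{2 \sqrt{93757}}{93757} = 9119 + \frac{104 \sqrt{93757}}{93757}$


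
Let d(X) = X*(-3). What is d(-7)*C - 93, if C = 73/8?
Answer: 789/8 ≈ 98.625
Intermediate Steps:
d(X) = -3*X
C = 73/8 (C = 73*(⅛) = 73/8 ≈ 9.1250)
d(-7)*C - 93 = -3*(-7)*(73/8) - 93 = 21*(73/8) - 93 = 1533/8 - 93 = 789/8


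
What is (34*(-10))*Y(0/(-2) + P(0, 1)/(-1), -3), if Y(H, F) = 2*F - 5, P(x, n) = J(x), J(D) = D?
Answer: 3740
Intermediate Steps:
P(x, n) = x
Y(H, F) = -5 + 2*F
(34*(-10))*Y(0/(-2) + P(0, 1)/(-1), -3) = (34*(-10))*(-5 + 2*(-3)) = -340*(-5 - 6) = -340*(-11) = 3740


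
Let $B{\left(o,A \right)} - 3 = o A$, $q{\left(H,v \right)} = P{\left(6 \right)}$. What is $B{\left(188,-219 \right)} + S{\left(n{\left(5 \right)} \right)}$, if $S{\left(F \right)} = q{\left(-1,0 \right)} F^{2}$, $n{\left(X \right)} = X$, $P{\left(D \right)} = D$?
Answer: $-41019$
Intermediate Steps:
$q{\left(H,v \right)} = 6$
$B{\left(o,A \right)} = 3 + A o$ ($B{\left(o,A \right)} = 3 + o A = 3 + A o$)
$S{\left(F \right)} = 6 F^{2}$
$B{\left(188,-219 \right)} + S{\left(n{\left(5 \right)} \right)} = \left(3 - 41172\right) + 6 \cdot 5^{2} = \left(3 - 41172\right) + 6 \cdot 25 = -41169 + 150 = -41019$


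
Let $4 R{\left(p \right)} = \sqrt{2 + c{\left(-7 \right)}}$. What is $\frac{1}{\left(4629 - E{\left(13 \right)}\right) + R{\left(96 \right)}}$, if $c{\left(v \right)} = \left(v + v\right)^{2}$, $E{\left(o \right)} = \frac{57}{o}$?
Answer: $\frac{694720}{3212810941} - \frac{338 \sqrt{22}}{9638432823} \approx 0.00021607$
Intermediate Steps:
$c{\left(v \right)} = 4 v^{2}$ ($c{\left(v \right)} = \left(2 v\right)^{2} = 4 v^{2}$)
$R{\left(p \right)} = \frac{3 \sqrt{22}}{4}$ ($R{\left(p \right)} = \frac{\sqrt{2 + 4 \left(-7\right)^{2}}}{4} = \frac{\sqrt{2 + 4 \cdot 49}}{4} = \frac{\sqrt{2 + 196}}{4} = \frac{\sqrt{198}}{4} = \frac{3 \sqrt{22}}{4}$)
$\frac{1}{\left(4629 - E{\left(13 \right)}\right) + R{\left(96 \right)}} = \frac{1}{\left(4629 - \frac{57}{13}\right) + \frac{3 \sqrt{22}}{4}} = \frac{1}{\frac{60120}{13} + \frac{3 \sqrt{22}}{4}}$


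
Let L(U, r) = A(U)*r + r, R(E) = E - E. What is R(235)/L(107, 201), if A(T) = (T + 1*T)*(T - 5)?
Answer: 0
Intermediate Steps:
R(E) = 0
A(T) = 2*T*(-5 + T) (A(T) = (T + T)*(-5 + T) = (2*T)*(-5 + T) = 2*T*(-5 + T))
L(U, r) = r + 2*U*r*(-5 + U) (L(U, r) = (2*U*(-5 + U))*r + r = 2*U*r*(-5 + U) + r = r + 2*U*r*(-5 + U))
R(235)/L(107, 201) = 0/((201*(1 + 2*107*(-5 + 107)))) = 0/((201*(1 + 2*107*102))) = 0/((201*(1 + 21828))) = 0/((201*21829)) = 0/4387629 = 0*(1/4387629) = 0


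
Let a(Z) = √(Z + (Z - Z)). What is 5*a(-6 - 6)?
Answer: 10*I*√3 ≈ 17.32*I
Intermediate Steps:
a(Z) = √Z (a(Z) = √(Z + 0) = √Z)
5*a(-6 - 6) = 5*√(-6 - 6) = 5*√(-12) = 5*(2*I*√3) = 10*I*√3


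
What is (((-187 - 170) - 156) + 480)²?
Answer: 1089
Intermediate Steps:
(((-187 - 170) - 156) + 480)² = ((-357 - 156) + 480)² = (-513 + 480)² = (-33)² = 1089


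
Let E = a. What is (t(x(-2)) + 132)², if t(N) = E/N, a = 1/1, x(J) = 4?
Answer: 279841/16 ≈ 17490.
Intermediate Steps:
a = 1
E = 1
t(N) = 1/N
(t(x(-2)) + 132)² = (1/4 + 132)² = (¼ + 132)² = (529/4)² = 279841/16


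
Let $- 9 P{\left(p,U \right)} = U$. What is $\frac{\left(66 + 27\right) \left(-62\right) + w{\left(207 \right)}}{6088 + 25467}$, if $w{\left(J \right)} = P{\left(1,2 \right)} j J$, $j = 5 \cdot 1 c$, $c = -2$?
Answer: $- \frac{5306}{31555} \approx -0.16815$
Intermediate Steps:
$P{\left(p,U \right)} = - \frac{U}{9}$
$j = -10$ ($j = 5 \cdot 1 \left(-2\right) = 5 \left(-2\right) = -10$)
$w{\left(J \right)} = \frac{20 J}{9}$ ($w{\left(J \right)} = \left(- \frac{1}{9}\right) 2 \left(-10\right) J = \left(- \frac{2}{9}\right) \left(-10\right) J = \frac{20 J}{9}$)
$\frac{\left(66 + 27\right) \left(-62\right) + w{\left(207 \right)}}{6088 + 25467} = \frac{\left(66 + 27\right) \left(-62\right) + \frac{20}{9} \cdot 207}{6088 + 25467} = \frac{93 \left(-62\right) + 460}{31555} = \left(-5766 + 460\right) \frac{1}{31555} = \left(-5306\right) \frac{1}{31555} = - \frac{5306}{31555}$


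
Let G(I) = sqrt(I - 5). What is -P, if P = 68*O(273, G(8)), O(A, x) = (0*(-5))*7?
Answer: 0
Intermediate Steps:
G(I) = sqrt(-5 + I)
O(A, x) = 0 (O(A, x) = 0*7 = 0)
P = 0 (P = 68*0 = 0)
-P = -1*0 = 0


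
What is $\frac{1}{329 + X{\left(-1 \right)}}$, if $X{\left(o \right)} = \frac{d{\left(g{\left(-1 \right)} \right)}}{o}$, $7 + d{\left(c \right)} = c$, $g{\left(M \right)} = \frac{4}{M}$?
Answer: $\frac{1}{340} \approx 0.0029412$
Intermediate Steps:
$d{\left(c \right)} = -7 + c$
$X{\left(o \right)} = - \frac{11}{o}$ ($X{\left(o \right)} = \frac{-7 + \frac{4}{-1}}{o} = \frac{-7 + 4 \left(-1\right)}{o} = \frac{-7 - 4}{o} = - \frac{11}{o}$)
$\frac{1}{329 + X{\left(-1 \right)}} = \frac{1}{329 - \frac{11}{-1}} = \frac{1}{329 - -11} = \frac{1}{329 + 11} = \frac{1}{340}$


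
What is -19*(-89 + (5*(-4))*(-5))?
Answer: -209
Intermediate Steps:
-19*(-89 + (5*(-4))*(-5)) = -19*(-89 - 20*(-5)) = -19*(-89 + 100) = -19*11 = -209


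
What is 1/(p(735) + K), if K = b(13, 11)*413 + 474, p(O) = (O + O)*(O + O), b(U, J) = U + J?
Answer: 1/2171286 ≈ 4.6056e-7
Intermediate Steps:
b(U, J) = J + U
p(O) = 4*O² (p(O) = (2*O)*(2*O) = 4*O²)
K = 10386 (K = (11 + 13)*413 + 474 = 24*413 + 474 = 9912 + 474 = 10386)
1/(p(735) + K) = 1/(4*735² + 10386) = 1/(4*540225 + 10386) = 1/(2160900 + 10386) = 1/2171286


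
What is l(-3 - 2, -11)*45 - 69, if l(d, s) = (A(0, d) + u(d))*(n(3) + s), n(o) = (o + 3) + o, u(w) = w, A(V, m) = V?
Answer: 381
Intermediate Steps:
n(o) = 3 + 2*o (n(o) = (3 + o) + o = 3 + 2*o)
l(d, s) = d*(9 + s) (l(d, s) = (0 + d)*((3 + 2*3) + s) = d*((3 + 6) + s) = d*(9 + s))
l(-3 - 2, -11)*45 - 69 = ((-3 - 2)*(9 - 11))*45 - 69 = -5*(-2)*45 - 69 = 10*45 - 69 = 450 - 69 = 381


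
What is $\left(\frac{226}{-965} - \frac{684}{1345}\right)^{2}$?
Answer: $\frac{37174153636}{67384372225} \approx 0.55167$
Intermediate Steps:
$\left(\frac{226}{-965} - \frac{684}{1345}\right)^{2} = \left(226 \left(- \frac{1}{965}\right) - \frac{684}{1345}\right)^{2} = \left(- \frac{226}{965} - \frac{684}{1345}\right)^{2} = \left(- \frac{192806}{259585}\right)^{2} = \frac{37174153636}{67384372225}$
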